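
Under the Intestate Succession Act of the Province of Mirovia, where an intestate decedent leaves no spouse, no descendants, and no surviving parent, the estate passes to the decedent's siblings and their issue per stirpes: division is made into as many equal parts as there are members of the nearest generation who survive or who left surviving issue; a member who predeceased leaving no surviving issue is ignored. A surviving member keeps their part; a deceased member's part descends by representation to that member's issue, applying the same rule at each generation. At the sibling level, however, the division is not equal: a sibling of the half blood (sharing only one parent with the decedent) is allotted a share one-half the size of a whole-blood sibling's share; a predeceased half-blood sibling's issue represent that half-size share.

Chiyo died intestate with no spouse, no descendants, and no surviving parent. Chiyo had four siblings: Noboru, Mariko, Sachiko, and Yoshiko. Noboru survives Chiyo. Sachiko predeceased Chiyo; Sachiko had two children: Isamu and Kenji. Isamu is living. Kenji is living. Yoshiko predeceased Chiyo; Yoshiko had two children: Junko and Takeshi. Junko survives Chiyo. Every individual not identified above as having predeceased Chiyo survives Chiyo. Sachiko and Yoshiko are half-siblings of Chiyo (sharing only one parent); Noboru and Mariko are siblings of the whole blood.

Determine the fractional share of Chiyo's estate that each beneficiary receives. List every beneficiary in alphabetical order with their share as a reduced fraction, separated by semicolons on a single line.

Isamu 1/12; Junko 1/12; Kenji 1/12; Mariko 1/3; Noboru 1/3; Takeshi 1/12

No spouse, descendants, or parent survives, so the estate passes to Chiyo's siblings per stirpes.
Half-blood siblings count for one-half the weight of whole-blood siblings at the initial division.
Dividing 1 in proportion to weights (total weight 3): Noboru (weight 1) → 1/3; Mariko (weight 1) → 1/3; Sachiko (weight 1/2) → 1/6; Yoshiko (weight 1/2) → 1/6.
Noboru is living and takes 1/3.
Mariko is living and takes 1/3.
Sachiko predeceased; the 1/6 allotted to Sachiko's branch passes to Sachiko's issue by representation.
The 1/6 is divided into 2 equal shares of 1/12 among Isamu, Kenji.
Isamu is living and takes 1/12.
Kenji is living and takes 1/12.
Yoshiko predeceased; the 1/6 allotted to Yoshiko's branch passes to Yoshiko's issue by representation.
The 1/6 is divided into 2 equal shares of 1/12 among Junko, Takeshi.
Junko is living and takes 1/12.
Takeshi is living and takes 1/12.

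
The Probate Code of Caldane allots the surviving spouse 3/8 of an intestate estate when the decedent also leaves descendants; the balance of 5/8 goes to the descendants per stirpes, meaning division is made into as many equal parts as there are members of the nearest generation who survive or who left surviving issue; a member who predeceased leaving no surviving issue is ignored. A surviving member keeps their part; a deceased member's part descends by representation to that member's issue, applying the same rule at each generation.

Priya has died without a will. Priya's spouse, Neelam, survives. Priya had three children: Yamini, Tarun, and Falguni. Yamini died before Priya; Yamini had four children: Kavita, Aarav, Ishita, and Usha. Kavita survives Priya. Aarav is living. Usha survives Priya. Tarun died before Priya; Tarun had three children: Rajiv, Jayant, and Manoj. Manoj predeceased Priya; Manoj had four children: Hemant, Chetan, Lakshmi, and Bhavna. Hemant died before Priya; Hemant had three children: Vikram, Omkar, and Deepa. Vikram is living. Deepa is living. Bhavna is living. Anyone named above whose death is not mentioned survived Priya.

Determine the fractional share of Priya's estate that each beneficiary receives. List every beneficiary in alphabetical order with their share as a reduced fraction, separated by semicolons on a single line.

Neelam, as surviving spouse, takes 3/8.
The remaining 5/8 passes to Priya's descendants per stirpes.
The 5/8 is divided into 3 equal shares of 5/24 among Yamini, Tarun, Falguni.
Yamini predeceased; the 5/24 allotted to Yamini's branch passes to Yamini's issue by representation.
The 5/24 is divided into 4 equal shares of 5/96 among Kavita, Aarav, Ishita, Usha.
Kavita is living and takes 5/96.
Aarav is living and takes 5/96.
Ishita is living and takes 5/96.
Usha is living and takes 5/96.
Tarun predeceased; the 5/24 allotted to Tarun's branch passes to Tarun's issue by representation.
The 5/24 is divided into 3 equal shares of 5/72 among Rajiv, Jayant, Manoj.
Rajiv is living and takes 5/72.
Jayant is living and takes 5/72.
Manoj predeceased; the 5/72 allotted to Manoj's branch passes to Manoj's issue by representation.
The 5/72 is divided into 4 equal shares of 5/288 among Hemant, Chetan, Lakshmi, Bhavna.
Hemant predeceased; the 5/288 allotted to Hemant's branch passes to Hemant's issue by representation.
The 5/288 is divided into 3 equal shares of 5/864 among Vikram, Omkar, Deepa.
Vikram is living and takes 5/864.
Omkar is living and takes 5/864.
Deepa is living and takes 5/864.
Chetan is living and takes 5/288.
Lakshmi is living and takes 5/288.
Bhavna is living and takes 5/288.
Falguni is living and takes 5/24.

Aarav 5/96; Bhavna 5/288; Chetan 5/288; Deepa 5/864; Falguni 5/24; Ishita 5/96; Jayant 5/72; Kavita 5/96; Lakshmi 5/288; Neelam 3/8; Omkar 5/864; Rajiv 5/72; Usha 5/96; Vikram 5/864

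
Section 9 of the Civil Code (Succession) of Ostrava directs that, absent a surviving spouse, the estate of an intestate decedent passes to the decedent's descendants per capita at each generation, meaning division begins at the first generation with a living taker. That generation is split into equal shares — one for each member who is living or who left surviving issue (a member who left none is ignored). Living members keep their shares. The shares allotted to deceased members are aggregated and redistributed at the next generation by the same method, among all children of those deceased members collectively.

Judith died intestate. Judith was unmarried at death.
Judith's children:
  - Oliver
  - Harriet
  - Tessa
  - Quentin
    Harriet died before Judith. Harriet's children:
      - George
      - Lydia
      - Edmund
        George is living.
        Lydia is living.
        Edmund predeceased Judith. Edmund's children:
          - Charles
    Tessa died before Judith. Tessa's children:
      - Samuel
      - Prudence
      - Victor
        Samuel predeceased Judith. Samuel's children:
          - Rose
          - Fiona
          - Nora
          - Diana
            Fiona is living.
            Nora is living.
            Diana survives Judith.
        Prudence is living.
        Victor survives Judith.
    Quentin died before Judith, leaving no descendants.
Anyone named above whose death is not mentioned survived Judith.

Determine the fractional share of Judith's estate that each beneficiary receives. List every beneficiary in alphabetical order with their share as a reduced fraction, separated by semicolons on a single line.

Charles 2/45; Diana 2/45; Fiona 2/45; George 1/9; Lydia 1/9; Nora 2/45; Oliver 1/3; Prudence 1/9; Rose 2/45; Victor 1/9

There is no surviving spouse, so the entire estate passes to Judith's descendants per capita at each generation.
At generation 1 (Oliver, Harriet, Tessa) there are 3 shares of (1)/3 = 1/3 each.
Living: Oliver — each takes 1/3.
Deceased: Harriet and Tessa. Their combined 2/3 is pooled and carried to generation 2.
At generation 2 (George, Lydia, Edmund, Samuel, Prudence, Victor) there are 6 shares of (2/3)/6 = 1/9 each.
Living: George, Lydia, Prudence, and Victor — each takes 1/9.
Deceased: Edmund and Samuel. Their combined 2/9 is pooled and carried to generation 3.
At generation 3 (Charles, Rose, Fiona, Nora, Diana) there are 5 shares of (2/9)/5 = 2/45 each.
Living: Charles, Rose, Fiona, Nora, and Diana — each takes 2/45.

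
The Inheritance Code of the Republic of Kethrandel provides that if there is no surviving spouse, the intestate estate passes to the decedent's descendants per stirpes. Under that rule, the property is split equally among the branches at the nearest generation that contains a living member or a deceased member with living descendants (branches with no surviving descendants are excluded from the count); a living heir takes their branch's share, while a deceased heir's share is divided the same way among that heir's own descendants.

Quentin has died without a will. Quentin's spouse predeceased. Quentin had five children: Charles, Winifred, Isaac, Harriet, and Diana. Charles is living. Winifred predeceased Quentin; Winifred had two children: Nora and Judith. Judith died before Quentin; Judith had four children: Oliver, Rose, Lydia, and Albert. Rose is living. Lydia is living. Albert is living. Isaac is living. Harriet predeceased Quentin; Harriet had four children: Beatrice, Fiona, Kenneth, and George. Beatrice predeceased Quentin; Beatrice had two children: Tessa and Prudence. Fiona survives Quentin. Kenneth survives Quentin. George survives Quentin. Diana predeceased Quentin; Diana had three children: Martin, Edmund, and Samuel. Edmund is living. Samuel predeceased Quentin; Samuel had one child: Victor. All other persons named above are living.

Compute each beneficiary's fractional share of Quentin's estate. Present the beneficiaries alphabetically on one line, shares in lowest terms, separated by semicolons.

There is no surviving spouse, so the entire estate passes to Quentin's descendants per stirpes.
The estate is divided into 5 equal shares of 1/5 among Charles, Winifred, Isaac, Harriet, Diana.
Charles is living and takes 1/5.
Winifred predeceased; the 1/5 allotted to Winifred's branch passes to Winifred's issue by representation.
The 1/5 is divided into 2 equal shares of 1/10 among Nora, Judith.
Nora is living and takes 1/10.
Judith predeceased; the 1/10 allotted to Judith's branch passes to Judith's issue by representation.
The 1/10 is divided into 4 equal shares of 1/40 among Oliver, Rose, Lydia, Albert.
Oliver is living and takes 1/40.
Rose is living and takes 1/40.
Lydia is living and takes 1/40.
Albert is living and takes 1/40.
Isaac is living and takes 1/5.
Harriet predeceased; the 1/5 allotted to Harriet's branch passes to Harriet's issue by representation.
The 1/5 is divided into 4 equal shares of 1/20 among Beatrice, Fiona, Kenneth, George.
Beatrice predeceased; the 1/20 allotted to Beatrice's branch passes to Beatrice's issue by representation.
The 1/20 is divided into 2 equal shares of 1/40 among Tessa, Prudence.
Tessa is living and takes 1/40.
Prudence is living and takes 1/40.
Fiona is living and takes 1/20.
Kenneth is living and takes 1/20.
George is living and takes 1/20.
Diana predeceased; the 1/5 allotted to Diana's branch passes to Diana's issue by representation.
The 1/5 is divided into 3 equal shares of 1/15 among Martin, Edmund, Samuel.
Martin is living and takes 1/15.
Edmund is living and takes 1/15.
Samuel predeceased; the 1/15 allotted to Samuel's branch passes to Samuel's issue by representation.
Victor is the sole taker at this level and receives the full 1/15.

Albert 1/40; Charles 1/5; Edmund 1/15; Fiona 1/20; George 1/20; Isaac 1/5; Kenneth 1/20; Lydia 1/40; Martin 1/15; Nora 1/10; Oliver 1/40; Prudence 1/40; Rose 1/40; Tessa 1/40; Victor 1/15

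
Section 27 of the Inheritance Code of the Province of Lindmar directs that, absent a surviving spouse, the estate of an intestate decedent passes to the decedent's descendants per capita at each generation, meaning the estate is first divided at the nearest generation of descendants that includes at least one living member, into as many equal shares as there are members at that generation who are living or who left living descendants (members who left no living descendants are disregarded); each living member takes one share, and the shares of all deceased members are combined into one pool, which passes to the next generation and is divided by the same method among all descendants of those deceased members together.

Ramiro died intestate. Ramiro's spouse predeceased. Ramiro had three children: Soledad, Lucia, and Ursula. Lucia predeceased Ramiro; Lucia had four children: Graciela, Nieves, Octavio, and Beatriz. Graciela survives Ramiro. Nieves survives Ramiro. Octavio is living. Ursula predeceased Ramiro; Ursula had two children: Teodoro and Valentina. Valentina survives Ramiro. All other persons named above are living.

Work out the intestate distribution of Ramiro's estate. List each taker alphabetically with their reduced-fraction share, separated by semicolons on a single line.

There is no surviving spouse, so the entire estate passes to Ramiro's descendants per capita at each generation.
At generation 1 (Soledad, Lucia, Ursula) there are 3 shares of (1)/3 = 1/3 each.
Living: Soledad — each takes 1/3.
Deceased: Lucia and Ursula. Their combined 2/3 is pooled and carried to generation 2.
At generation 2 (Graciela, Nieves, Octavio, Beatriz, Teodoro, Valentina) there are 6 shares of (2/3)/6 = 1/9 each.
Living: Graciela, Nieves, Octavio, Beatriz, Teodoro, and Valentina — each takes 1/9.

Beatriz 1/9; Graciela 1/9; Nieves 1/9; Octavio 1/9; Soledad 1/3; Teodoro 1/9; Valentina 1/9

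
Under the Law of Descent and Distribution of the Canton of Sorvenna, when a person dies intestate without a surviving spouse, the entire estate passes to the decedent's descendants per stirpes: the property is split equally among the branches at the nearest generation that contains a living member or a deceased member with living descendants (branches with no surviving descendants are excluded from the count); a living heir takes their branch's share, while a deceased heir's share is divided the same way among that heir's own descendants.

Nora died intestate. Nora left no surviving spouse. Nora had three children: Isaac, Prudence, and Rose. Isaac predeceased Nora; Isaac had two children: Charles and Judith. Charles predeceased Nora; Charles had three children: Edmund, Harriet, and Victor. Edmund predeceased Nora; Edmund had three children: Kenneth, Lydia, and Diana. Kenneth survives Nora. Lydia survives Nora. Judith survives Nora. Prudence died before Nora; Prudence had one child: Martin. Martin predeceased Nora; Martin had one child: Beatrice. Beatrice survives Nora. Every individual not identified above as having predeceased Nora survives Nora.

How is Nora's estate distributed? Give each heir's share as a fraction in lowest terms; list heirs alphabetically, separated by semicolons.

There is no surviving spouse, so the entire estate passes to Nora's descendants per stirpes.
The estate is divided into 3 equal shares of 1/3 among Isaac, Prudence, Rose.
Isaac predeceased; the 1/3 allotted to Isaac's branch passes to Isaac's issue by representation.
The 1/3 is divided into 2 equal shares of 1/6 among Charles, Judith.
Charles predeceased; the 1/6 allotted to Charles's branch passes to Charles's issue by representation.
The 1/6 is divided into 3 equal shares of 1/18 among Edmund, Harriet, Victor.
Edmund predeceased; the 1/18 allotted to Edmund's branch passes to Edmund's issue by representation.
The 1/18 is divided into 3 equal shares of 1/54 among Kenneth, Lydia, Diana.
Kenneth is living and takes 1/54.
Lydia is living and takes 1/54.
Diana is living and takes 1/54.
Harriet is living and takes 1/18.
Victor is living and takes 1/18.
Judith is living and takes 1/6.
Prudence predeceased; the 1/3 allotted to Prudence's branch passes to Prudence's issue by representation.
Martin's line is the sole branch at this level, so the full 1/3 passes to Martin's issue by representation.
Beatrice is the sole taker at this level and receives the full 1/3.
Rose is living and takes 1/3.

Beatrice 1/3; Diana 1/54; Harriet 1/18; Judith 1/6; Kenneth 1/54; Lydia 1/54; Rose 1/3; Victor 1/18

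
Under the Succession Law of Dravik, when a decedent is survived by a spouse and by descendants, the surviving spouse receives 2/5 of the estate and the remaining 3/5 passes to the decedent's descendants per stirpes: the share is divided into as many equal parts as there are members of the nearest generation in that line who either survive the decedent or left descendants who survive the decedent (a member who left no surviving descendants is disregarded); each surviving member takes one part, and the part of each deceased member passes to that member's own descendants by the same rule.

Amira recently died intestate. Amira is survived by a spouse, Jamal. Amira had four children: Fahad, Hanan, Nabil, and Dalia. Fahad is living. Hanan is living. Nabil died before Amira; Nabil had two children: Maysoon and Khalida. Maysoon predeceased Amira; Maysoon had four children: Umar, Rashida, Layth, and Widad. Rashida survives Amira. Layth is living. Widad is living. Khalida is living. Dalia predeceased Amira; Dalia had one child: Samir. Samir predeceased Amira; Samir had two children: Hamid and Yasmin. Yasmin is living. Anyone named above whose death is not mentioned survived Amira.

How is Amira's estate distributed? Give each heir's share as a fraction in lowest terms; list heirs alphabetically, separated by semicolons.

Fahad 3/20; Hamid 3/40; Hanan 3/20; Jamal 2/5; Khalida 3/40; Layth 3/160; Rashida 3/160; Umar 3/160; Widad 3/160; Yasmin 3/40

Jamal, as surviving spouse, takes 2/5.
The remaining 3/5 passes to Amira's descendants per stirpes.
The 3/5 is divided into 4 equal shares of 3/20 among Fahad, Hanan, Nabil, Dalia.
Fahad is living and takes 3/20.
Hanan is living and takes 3/20.
Nabil predeceased; the 3/20 allotted to Nabil's branch passes to Nabil's issue by representation.
The 3/20 is divided into 2 equal shares of 3/40 among Maysoon, Khalida.
Maysoon predeceased; the 3/40 allotted to Maysoon's branch passes to Maysoon's issue by representation.
The 3/40 is divided into 4 equal shares of 3/160 among Umar, Rashida, Layth, Widad.
Umar is living and takes 3/160.
Rashida is living and takes 3/160.
Layth is living and takes 3/160.
Widad is living and takes 3/160.
Khalida is living and takes 3/40.
Dalia predeceased; the 3/20 allotted to Dalia's branch passes to Dalia's issue by representation.
Samir's line is the sole branch at this level, so the full 3/20 passes to Samir's issue by representation.
The 3/20 is divided into 2 equal shares of 3/40 among Hamid, Yasmin.
Hamid is living and takes 3/40.
Yasmin is living and takes 3/40.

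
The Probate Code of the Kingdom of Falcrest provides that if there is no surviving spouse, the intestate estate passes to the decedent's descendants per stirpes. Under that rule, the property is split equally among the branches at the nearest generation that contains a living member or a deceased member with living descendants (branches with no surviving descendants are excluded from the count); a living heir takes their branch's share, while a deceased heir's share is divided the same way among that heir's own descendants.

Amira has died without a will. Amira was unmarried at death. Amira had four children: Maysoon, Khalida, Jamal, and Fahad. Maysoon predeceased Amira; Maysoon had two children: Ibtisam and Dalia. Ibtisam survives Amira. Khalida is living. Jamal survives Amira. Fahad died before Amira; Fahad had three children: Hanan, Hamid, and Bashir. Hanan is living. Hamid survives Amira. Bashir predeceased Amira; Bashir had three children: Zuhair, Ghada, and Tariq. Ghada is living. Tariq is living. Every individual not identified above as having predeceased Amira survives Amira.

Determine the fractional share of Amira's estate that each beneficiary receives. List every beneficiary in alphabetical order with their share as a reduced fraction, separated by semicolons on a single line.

Dalia 1/8; Ghada 1/36; Hamid 1/12; Hanan 1/12; Ibtisam 1/8; Jamal 1/4; Khalida 1/4; Tariq 1/36; Zuhair 1/36

There is no surviving spouse, so the entire estate passes to Amira's descendants per stirpes.
The estate is divided into 4 equal shares of 1/4 among Maysoon, Khalida, Jamal, Fahad.
Maysoon predeceased; the 1/4 allotted to Maysoon's branch passes to Maysoon's issue by representation.
The 1/4 is divided into 2 equal shares of 1/8 among Ibtisam, Dalia.
Ibtisam is living and takes 1/8.
Dalia is living and takes 1/8.
Khalida is living and takes 1/4.
Jamal is living and takes 1/4.
Fahad predeceased; the 1/4 allotted to Fahad's branch passes to Fahad's issue by representation.
The 1/4 is divided into 3 equal shares of 1/12 among Hanan, Hamid, Bashir.
Hanan is living and takes 1/12.
Hamid is living and takes 1/12.
Bashir predeceased; the 1/12 allotted to Bashir's branch passes to Bashir's issue by representation.
The 1/12 is divided into 3 equal shares of 1/36 among Zuhair, Ghada, Tariq.
Zuhair is living and takes 1/36.
Ghada is living and takes 1/36.
Tariq is living and takes 1/36.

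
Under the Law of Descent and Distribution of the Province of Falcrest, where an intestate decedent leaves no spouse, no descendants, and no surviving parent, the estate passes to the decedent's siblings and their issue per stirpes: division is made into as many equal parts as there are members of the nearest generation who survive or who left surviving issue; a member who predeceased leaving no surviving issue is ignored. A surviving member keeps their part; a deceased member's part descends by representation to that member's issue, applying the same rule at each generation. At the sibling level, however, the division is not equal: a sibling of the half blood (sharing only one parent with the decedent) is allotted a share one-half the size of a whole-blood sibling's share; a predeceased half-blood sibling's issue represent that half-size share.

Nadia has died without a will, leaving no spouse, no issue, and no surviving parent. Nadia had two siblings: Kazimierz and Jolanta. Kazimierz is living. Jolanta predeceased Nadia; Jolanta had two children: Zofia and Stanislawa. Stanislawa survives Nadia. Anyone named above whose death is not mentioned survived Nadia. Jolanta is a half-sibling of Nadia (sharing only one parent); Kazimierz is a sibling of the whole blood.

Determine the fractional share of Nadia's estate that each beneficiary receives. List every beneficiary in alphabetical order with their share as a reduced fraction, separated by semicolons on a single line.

No spouse, descendants, or parent survives, so the estate passes to Nadia's siblings per stirpes.
Half-blood siblings count for one-half the weight of whole-blood siblings at the initial division.
Dividing 1 in proportion to weights (total weight 3/2): Kazimierz (weight 1) → 2/3; Jolanta (weight 1/2) → 1/3.
Kazimierz is living and takes 2/3.
Jolanta predeceased; the 1/3 allotted to Jolanta's branch passes to Jolanta's issue by representation.
The 1/3 is divided into 2 equal shares of 1/6 among Zofia, Stanislawa.
Zofia is living and takes 1/6.
Stanislawa is living and takes 1/6.

Kazimierz 2/3; Stanislawa 1/6; Zofia 1/6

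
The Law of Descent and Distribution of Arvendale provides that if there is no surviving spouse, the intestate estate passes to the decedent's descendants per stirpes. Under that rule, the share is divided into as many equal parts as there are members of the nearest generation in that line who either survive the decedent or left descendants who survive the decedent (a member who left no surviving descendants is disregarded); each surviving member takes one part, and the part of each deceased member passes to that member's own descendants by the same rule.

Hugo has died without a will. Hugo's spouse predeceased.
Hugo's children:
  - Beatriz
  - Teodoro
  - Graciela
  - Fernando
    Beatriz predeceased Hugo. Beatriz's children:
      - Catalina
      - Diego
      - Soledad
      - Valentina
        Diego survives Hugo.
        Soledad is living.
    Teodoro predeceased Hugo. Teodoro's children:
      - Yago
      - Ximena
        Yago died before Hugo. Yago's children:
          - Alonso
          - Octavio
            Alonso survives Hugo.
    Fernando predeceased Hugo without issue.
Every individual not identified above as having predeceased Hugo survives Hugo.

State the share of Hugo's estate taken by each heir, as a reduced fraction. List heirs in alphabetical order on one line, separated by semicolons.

Alonso 1/12; Catalina 1/12; Diego 1/12; Graciela 1/3; Octavio 1/12; Soledad 1/12; Valentina 1/12; Ximena 1/6

There is no surviving spouse, so the entire estate passes to Hugo's descendants per stirpes.
Fernando left no surviving issue, so that branch lapses and is disregarded.
The estate is divided into 3 equal shares of 1/3 among Beatriz, Teodoro, Graciela.
Beatriz predeceased; the 1/3 allotted to Beatriz's branch passes to Beatriz's issue by representation.
The 1/3 is divided into 4 equal shares of 1/12 among Catalina, Diego, Soledad, Valentina.
Catalina is living and takes 1/12.
Diego is living and takes 1/12.
Soledad is living and takes 1/12.
Valentina is living and takes 1/12.
Teodoro predeceased; the 1/3 allotted to Teodoro's branch passes to Teodoro's issue by representation.
The 1/3 is divided into 2 equal shares of 1/6 among Yago, Ximena.
Yago predeceased; the 1/6 allotted to Yago's branch passes to Yago's issue by representation.
The 1/6 is divided into 2 equal shares of 1/12 among Alonso, Octavio.
Alonso is living and takes 1/12.
Octavio is living and takes 1/12.
Ximena is living and takes 1/6.
Graciela is living and takes 1/3.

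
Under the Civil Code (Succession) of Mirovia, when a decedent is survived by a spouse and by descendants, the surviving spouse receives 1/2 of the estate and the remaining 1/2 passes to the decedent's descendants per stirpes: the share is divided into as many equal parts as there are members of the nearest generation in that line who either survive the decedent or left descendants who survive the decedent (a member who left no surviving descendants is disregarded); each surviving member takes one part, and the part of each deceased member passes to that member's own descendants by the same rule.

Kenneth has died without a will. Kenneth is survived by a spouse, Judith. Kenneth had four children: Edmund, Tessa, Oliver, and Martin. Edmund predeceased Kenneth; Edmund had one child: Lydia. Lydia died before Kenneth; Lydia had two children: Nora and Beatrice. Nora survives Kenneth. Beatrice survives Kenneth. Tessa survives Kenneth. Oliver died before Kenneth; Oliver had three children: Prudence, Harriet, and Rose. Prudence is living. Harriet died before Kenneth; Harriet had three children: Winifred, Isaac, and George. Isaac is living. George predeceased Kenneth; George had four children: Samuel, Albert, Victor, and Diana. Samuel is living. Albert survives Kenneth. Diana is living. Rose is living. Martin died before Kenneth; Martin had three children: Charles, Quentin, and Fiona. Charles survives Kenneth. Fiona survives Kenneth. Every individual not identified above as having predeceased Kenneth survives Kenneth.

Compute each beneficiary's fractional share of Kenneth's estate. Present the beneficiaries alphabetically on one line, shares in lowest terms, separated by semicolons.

Albert 1/288; Beatrice 1/16; Charles 1/24; Diana 1/288; Fiona 1/24; Isaac 1/72; Judith 1/2; Nora 1/16; Prudence 1/24; Quentin 1/24; Rose 1/24; Samuel 1/288; Tessa 1/8; Victor 1/288; Winifred 1/72

Judith, as surviving spouse, takes 1/2.
The remaining 1/2 passes to Kenneth's descendants per stirpes.
The 1/2 is divided into 4 equal shares of 1/8 among Edmund, Tessa, Oliver, Martin.
Edmund predeceased; the 1/8 allotted to Edmund's branch passes to Edmund's issue by representation.
Lydia's line is the sole branch at this level, so the full 1/8 passes to Lydia's issue by representation.
The 1/8 is divided into 2 equal shares of 1/16 among Nora, Beatrice.
Nora is living and takes 1/16.
Beatrice is living and takes 1/16.
Tessa is living and takes 1/8.
Oliver predeceased; the 1/8 allotted to Oliver's branch passes to Oliver's issue by representation.
The 1/8 is divided into 3 equal shares of 1/24 among Prudence, Harriet, Rose.
Prudence is living and takes 1/24.
Harriet predeceased; the 1/24 allotted to Harriet's branch passes to Harriet's issue by representation.
The 1/24 is divided into 3 equal shares of 1/72 among Winifred, Isaac, George.
Winifred is living and takes 1/72.
Isaac is living and takes 1/72.
George predeceased; the 1/72 allotted to George's branch passes to George's issue by representation.
The 1/72 is divided into 4 equal shares of 1/288 among Samuel, Albert, Victor, Diana.
Samuel is living and takes 1/288.
Albert is living and takes 1/288.
Victor is living and takes 1/288.
Diana is living and takes 1/288.
Rose is living and takes 1/24.
Martin predeceased; the 1/8 allotted to Martin's branch passes to Martin's issue by representation.
The 1/8 is divided into 3 equal shares of 1/24 among Charles, Quentin, Fiona.
Charles is living and takes 1/24.
Quentin is living and takes 1/24.
Fiona is living and takes 1/24.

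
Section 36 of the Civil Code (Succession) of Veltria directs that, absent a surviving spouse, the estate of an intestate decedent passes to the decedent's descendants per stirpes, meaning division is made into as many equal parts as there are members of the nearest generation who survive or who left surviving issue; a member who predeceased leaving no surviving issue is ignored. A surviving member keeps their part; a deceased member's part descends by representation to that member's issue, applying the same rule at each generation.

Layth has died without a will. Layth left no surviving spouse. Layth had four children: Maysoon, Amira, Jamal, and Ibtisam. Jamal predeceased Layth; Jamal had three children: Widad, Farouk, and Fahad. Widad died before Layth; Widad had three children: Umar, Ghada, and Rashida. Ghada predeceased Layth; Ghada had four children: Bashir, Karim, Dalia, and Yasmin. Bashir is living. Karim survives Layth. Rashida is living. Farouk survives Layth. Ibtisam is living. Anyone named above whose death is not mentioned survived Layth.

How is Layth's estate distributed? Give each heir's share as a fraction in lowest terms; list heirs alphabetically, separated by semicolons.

There is no surviving spouse, so the entire estate passes to Layth's descendants per stirpes.
The estate is divided into 4 equal shares of 1/4 among Maysoon, Amira, Jamal, Ibtisam.
Maysoon is living and takes 1/4.
Amira is living and takes 1/4.
Jamal predeceased; the 1/4 allotted to Jamal's branch passes to Jamal's issue by representation.
The 1/4 is divided into 3 equal shares of 1/12 among Widad, Farouk, Fahad.
Widad predeceased; the 1/12 allotted to Widad's branch passes to Widad's issue by representation.
The 1/12 is divided into 3 equal shares of 1/36 among Umar, Ghada, Rashida.
Umar is living and takes 1/36.
Ghada predeceased; the 1/36 allotted to Ghada's branch passes to Ghada's issue by representation.
The 1/36 is divided into 4 equal shares of 1/144 among Bashir, Karim, Dalia, Yasmin.
Bashir is living and takes 1/144.
Karim is living and takes 1/144.
Dalia is living and takes 1/144.
Yasmin is living and takes 1/144.
Rashida is living and takes 1/36.
Farouk is living and takes 1/12.
Fahad is living and takes 1/12.
Ibtisam is living and takes 1/4.

Amira 1/4; Bashir 1/144; Dalia 1/144; Fahad 1/12; Farouk 1/12; Ibtisam 1/4; Karim 1/144; Maysoon 1/4; Rashida 1/36; Umar 1/36; Yasmin 1/144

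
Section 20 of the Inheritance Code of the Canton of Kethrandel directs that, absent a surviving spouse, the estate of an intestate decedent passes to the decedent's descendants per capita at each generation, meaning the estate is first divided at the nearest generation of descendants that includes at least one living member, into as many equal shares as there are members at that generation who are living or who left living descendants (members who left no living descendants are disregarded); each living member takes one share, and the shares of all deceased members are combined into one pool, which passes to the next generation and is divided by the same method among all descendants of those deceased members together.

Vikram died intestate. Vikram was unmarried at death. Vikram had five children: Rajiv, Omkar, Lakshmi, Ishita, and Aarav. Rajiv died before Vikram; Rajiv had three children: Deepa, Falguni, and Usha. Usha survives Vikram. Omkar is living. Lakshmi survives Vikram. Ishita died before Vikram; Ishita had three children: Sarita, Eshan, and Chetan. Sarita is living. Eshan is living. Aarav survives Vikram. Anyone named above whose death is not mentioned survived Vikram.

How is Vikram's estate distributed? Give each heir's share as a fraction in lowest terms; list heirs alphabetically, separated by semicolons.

There is no surviving spouse, so the entire estate passes to Vikram's descendants per capita at each generation.
At generation 1 (Rajiv, Omkar, Lakshmi, Ishita, Aarav) there are 5 shares of (1)/5 = 1/5 each.
Living: Omkar, Lakshmi, and Aarav — each takes 1/5.
Deceased: Rajiv and Ishita. Their combined 2/5 is pooled and carried to generation 2.
At generation 2 (Deepa, Falguni, Usha, Sarita, Eshan, Chetan) there are 6 shares of (2/5)/6 = 1/15 each.
Living: Deepa, Falguni, Usha, Sarita, Eshan, and Chetan — each takes 1/15.

Aarav 1/5; Chetan 1/15; Deepa 1/15; Eshan 1/15; Falguni 1/15; Lakshmi 1/5; Omkar 1/5; Sarita 1/15; Usha 1/15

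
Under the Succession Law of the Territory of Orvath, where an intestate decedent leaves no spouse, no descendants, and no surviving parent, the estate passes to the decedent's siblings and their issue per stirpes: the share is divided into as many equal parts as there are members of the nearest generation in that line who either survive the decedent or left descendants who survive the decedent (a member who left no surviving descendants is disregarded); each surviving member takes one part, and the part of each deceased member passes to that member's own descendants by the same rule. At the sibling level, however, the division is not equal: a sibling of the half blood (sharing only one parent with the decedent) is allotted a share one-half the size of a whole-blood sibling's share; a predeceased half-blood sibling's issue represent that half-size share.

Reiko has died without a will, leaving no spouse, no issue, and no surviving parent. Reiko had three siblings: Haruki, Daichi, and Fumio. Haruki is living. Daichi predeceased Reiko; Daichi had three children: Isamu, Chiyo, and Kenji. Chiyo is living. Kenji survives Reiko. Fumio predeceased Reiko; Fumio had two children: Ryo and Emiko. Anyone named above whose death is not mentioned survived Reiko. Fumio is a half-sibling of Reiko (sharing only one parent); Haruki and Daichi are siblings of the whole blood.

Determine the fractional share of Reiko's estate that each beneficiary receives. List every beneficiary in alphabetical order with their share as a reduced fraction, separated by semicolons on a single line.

Chiyo 2/15; Emiko 1/10; Haruki 2/5; Isamu 2/15; Kenji 2/15; Ryo 1/10

No spouse, descendants, or parent survives, so the estate passes to Reiko's siblings per stirpes.
Half-blood siblings count for one-half the weight of whole-blood siblings at the initial division.
Dividing 1 in proportion to weights (total weight 5/2): Haruki (weight 1) → 2/5; Daichi (weight 1) → 2/5; Fumio (weight 1/2) → 1/5.
Haruki is living and takes 2/5.
Daichi predeceased; the 2/5 allotted to Daichi's branch passes to Daichi's issue by representation.
The 2/5 is divided into 3 equal shares of 2/15 among Isamu, Chiyo, Kenji.
Isamu is living and takes 2/15.
Chiyo is living and takes 2/15.
Kenji is living and takes 2/15.
Fumio predeceased; the 1/5 allotted to Fumio's branch passes to Fumio's issue by representation.
The 1/5 is divided into 2 equal shares of 1/10 among Ryo, Emiko.
Ryo is living and takes 1/10.
Emiko is living and takes 1/10.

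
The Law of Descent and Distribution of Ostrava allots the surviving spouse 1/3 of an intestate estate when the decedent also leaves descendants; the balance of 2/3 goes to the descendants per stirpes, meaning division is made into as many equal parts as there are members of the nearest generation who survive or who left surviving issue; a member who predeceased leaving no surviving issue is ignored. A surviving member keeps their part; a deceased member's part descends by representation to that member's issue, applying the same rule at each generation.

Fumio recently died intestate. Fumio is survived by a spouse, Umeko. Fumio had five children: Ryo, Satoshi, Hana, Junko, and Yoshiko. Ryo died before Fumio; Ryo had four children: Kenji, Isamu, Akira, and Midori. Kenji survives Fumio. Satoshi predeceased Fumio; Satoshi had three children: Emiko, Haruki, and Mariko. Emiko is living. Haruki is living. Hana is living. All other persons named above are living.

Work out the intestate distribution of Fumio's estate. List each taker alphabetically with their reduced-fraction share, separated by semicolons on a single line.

Umeko, as surviving spouse, takes 1/3.
The remaining 2/3 passes to Fumio's descendants per stirpes.
The 2/3 is divided into 5 equal shares of 2/15 among Ryo, Satoshi, Hana, Junko, Yoshiko.
Ryo predeceased; the 2/15 allotted to Ryo's branch passes to Ryo's issue by representation.
The 2/15 is divided into 4 equal shares of 1/30 among Kenji, Isamu, Akira, Midori.
Kenji is living and takes 1/30.
Isamu is living and takes 1/30.
Akira is living and takes 1/30.
Midori is living and takes 1/30.
Satoshi predeceased; the 2/15 allotted to Satoshi's branch passes to Satoshi's issue by representation.
The 2/15 is divided into 3 equal shares of 2/45 among Emiko, Haruki, Mariko.
Emiko is living and takes 2/45.
Haruki is living and takes 2/45.
Mariko is living and takes 2/45.
Hana is living and takes 2/15.
Junko is living and takes 2/15.
Yoshiko is living and takes 2/15.

Akira 1/30; Emiko 2/45; Hana 2/15; Haruki 2/45; Isamu 1/30; Junko 2/15; Kenji 1/30; Mariko 2/45; Midori 1/30; Umeko 1/3; Yoshiko 2/15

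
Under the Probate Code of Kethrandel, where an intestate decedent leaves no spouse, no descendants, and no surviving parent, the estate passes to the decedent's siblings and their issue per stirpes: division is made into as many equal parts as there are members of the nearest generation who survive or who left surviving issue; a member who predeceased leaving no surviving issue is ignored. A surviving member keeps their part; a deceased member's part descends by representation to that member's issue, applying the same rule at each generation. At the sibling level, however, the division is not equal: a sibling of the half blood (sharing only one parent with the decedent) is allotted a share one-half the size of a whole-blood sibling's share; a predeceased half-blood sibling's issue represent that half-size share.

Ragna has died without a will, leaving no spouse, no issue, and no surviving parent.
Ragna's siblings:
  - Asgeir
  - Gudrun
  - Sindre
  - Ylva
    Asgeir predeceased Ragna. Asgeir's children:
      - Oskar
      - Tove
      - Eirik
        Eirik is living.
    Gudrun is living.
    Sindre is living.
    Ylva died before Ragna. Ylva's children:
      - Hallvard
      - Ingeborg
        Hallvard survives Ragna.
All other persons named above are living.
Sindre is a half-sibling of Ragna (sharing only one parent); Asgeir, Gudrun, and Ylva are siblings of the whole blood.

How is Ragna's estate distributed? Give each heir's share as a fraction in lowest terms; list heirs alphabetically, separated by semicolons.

Eirik 2/21; Gudrun 2/7; Hallvard 1/7; Ingeborg 1/7; Oskar 2/21; Sindre 1/7; Tove 2/21

No spouse, descendants, or parent survives, so the estate passes to Ragna's siblings per stirpes.
Half-blood siblings count for one-half the weight of whole-blood siblings at the initial division.
Dividing 1 in proportion to weights (total weight 7/2): Asgeir (weight 1) → 2/7; Gudrun (weight 1) → 2/7; Sindre (weight 1/2) → 1/7; Ylva (weight 1) → 2/7.
Asgeir predeceased; the 2/7 allotted to Asgeir's branch passes to Asgeir's issue by representation.
The 2/7 is divided into 3 equal shares of 2/21 among Oskar, Tove, Eirik.
Oskar is living and takes 2/21.
Tove is living and takes 2/21.
Eirik is living and takes 2/21.
Gudrun is living and takes 2/7.
Sindre is living and takes 1/7.
Ylva predeceased; the 2/7 allotted to Ylva's branch passes to Ylva's issue by representation.
The 2/7 is divided into 2 equal shares of 1/7 among Hallvard, Ingeborg.
Hallvard is living and takes 1/7.
Ingeborg is living and takes 1/7.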